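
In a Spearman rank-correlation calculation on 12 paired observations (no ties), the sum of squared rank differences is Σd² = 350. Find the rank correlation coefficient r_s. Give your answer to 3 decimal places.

-0.224

ρ = 1 − 6Σd² / [n(n²−1)] = 1 − 6×350 / (12×143)
  = 1 − 2100/1716 = 1 − 1.2238 ≈ -0.224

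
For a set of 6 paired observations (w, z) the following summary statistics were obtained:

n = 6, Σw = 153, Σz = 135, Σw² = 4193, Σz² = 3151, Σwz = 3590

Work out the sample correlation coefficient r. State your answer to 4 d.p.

0.8109

r = (nΣwz − ΣwΣz) / √[(nΣw² − (Σw)²)(nΣz² − (Σz)²)]
Numerator: 6×3590 − 153×135 = 885
Denominator: √[(25158 − 23409)(18906 − 18225)] = √[1749 × 681] = 1091.3611
r = 885 / 1091.3611 ≈ 0.8109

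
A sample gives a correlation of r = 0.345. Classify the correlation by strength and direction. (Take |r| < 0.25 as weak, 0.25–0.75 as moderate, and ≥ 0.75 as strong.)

moderate positive

r = 0.345 > 0 so the relationship is positive.
|r| = 0.345, which falls in the moderate range.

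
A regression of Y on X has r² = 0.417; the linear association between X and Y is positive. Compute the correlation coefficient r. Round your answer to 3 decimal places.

|r| = √0.417 = 0.646
The association is positive, so r = 0.646.

0.646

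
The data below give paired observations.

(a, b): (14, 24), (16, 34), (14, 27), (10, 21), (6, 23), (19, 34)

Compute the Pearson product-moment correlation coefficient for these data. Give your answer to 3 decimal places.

n = 6, Σa = 79, Σb = 163, Σa² = 1145, Σb² = 4587, Σab = 2252
nΣab − ΣaΣb = 13512 − 12877 = 635
nΣa² − (Σa)² = 6870 − 6241 = 629; nΣb² − (Σb)² = 27522 − 26569 = 953
r = 635 / √(629 × 953) = 635 / 774.2332 ≈ 0.820

0.820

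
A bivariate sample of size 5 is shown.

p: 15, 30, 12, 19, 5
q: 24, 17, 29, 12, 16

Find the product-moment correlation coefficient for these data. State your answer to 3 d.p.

n = 5, Σp = 81, Σq = 98, Σp² = 1655, Σq² = 2106, Σpq = 1526
nΣpq − ΣpΣq = 7630 − 7938 = -308
nΣp² − (Σp)² = 8275 − 6561 = 1714; nΣq² − (Σq)² = 10530 − 9604 = 926
r = -308 / √(1714 × 926) = -308 / 1259.8270 ≈ -0.244

-0.244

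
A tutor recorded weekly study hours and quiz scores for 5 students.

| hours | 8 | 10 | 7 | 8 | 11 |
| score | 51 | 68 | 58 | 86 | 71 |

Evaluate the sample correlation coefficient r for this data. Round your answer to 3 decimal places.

0.271

n = 5, Σx = 44, Σy = 334, Σx² = 398, Σy² = 23026, Σxy = 2963
nΣxy − ΣxΣy = 14815 − 14696 = 119
nΣx² − (Σx)² = 1990 − 1936 = 54; nΣy² − (Σy)² = 115130 − 111556 = 3574
r = 119 / √(54 × 3574) = 119 / 439.3131 ≈ 0.271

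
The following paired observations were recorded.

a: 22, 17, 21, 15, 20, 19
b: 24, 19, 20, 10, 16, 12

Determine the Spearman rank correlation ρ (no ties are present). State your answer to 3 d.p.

Rank a: 6, 2, 5, 1, 4, 3
Rank b: 6, 4, 5, 1, 3, 2
d = rank(a) − rank(b): 0, -2, 0, 0, 1, 1; Σd² = 6
ρ = 1 − 6Σd² / [n(n²−1)] = 1 − 6×6 / (6×35) = 1 − 36/210 ≈ 0.829

0.829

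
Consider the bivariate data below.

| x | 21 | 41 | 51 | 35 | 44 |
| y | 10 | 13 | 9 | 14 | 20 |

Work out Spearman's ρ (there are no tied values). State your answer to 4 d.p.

Rank x: 1, 3, 5, 2, 4
Rank y: 2, 3, 1, 4, 5
d = rank(x) − rank(y): -1, 0, 4, -2, -1; Σd² = 22
ρ = 1 − 6Σd² / [n(n²−1)] = 1 − 6×22 / (5×24) = 1 − 132/120 ≈ -0.1000

-0.1000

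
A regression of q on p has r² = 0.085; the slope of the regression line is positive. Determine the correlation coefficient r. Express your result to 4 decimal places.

0.2915

|r| = √0.085 = 0.2915
The association is positive, so r = 0.2915.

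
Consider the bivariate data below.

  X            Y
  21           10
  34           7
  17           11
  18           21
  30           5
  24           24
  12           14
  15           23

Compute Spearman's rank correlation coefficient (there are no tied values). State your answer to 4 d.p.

Rank X: 5, 8, 3, 4, 7, 6, 1, 2
Rank Y: 3, 2, 4, 6, 1, 8, 5, 7
d = rank(X) − rank(Y): 2, 6, -1, -2, 6, -2, -4, -5; Σd² = 126
ρ = 1 − 6Σd² / [n(n²−1)] = 1 − 6×126 / (8×63) = 1 − 756/504 ≈ -0.5000

-0.5000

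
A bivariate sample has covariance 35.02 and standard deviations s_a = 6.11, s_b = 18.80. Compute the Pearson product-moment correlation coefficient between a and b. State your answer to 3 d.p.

0.305

r = Cov(a,b) / (s_a · s_b) = 35.02 / (6.11 × 18.80)
  = 35.02 / 114.8680 ≈ 0.305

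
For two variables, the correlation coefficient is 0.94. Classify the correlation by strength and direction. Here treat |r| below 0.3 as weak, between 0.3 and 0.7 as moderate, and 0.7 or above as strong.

strong positive

r = 0.94 > 0 so the relationship is positive.
|r| = 0.94, which falls in the strong range.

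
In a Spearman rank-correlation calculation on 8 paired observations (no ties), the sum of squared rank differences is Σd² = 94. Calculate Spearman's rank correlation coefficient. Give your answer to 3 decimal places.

-0.119

ρ = 1 − 6Σd² / [n(n²−1)] = 1 − 6×94 / (8×63)
  = 1 − 564/504 = 1 − 1.1190 ≈ -0.119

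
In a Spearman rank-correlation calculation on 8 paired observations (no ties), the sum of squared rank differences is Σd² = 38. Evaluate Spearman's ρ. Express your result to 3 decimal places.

0.548

ρ = 1 − 6Σd² / [n(n²−1)] = 1 − 6×38 / (8×63)
  = 1 − 228/504 = 1 − 0.4524 ≈ 0.548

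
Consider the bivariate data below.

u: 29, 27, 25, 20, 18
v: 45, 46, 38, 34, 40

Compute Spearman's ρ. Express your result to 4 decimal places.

0.6000

Rank u: 5, 4, 3, 2, 1
Rank v: 4, 5, 2, 1, 3
d = rank(u) − rank(v): 1, -1, 1, 1, -2; Σd² = 8
ρ = 1 − 6Σd² / [n(n²−1)] = 1 − 6×8 / (5×24) = 1 − 48/120 ≈ 0.6000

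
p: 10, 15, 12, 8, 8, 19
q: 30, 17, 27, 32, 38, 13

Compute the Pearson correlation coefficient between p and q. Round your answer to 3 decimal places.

-0.966

n = 6, Σp = 72, Σq = 157, Σp² = 958, Σq² = 4555, Σpq = 1686
nΣpq − ΣpΣq = 10116 − 11304 = -1188
nΣp² − (Σp)² = 5748 − 5184 = 564; nΣq² − (Σq)² = 27330 − 24649 = 2681
r = -1188 / √(564 × 2681) = -1188 / 1229.6682 ≈ -0.966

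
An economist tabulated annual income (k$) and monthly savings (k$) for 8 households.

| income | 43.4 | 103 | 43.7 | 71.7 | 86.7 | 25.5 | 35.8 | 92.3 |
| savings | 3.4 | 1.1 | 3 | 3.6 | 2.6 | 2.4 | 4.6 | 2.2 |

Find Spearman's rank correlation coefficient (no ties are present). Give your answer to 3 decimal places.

-0.571

Rank income: 3, 8, 4, 5, 6, 1, 2, 7
Rank savings: 6, 1, 5, 7, 4, 3, 8, 2
d = rank(income) − rank(savings): -3, 7, -1, -2, 2, -2, -6, 5; Σd² = 132
ρ = 1 − 6Σd² / [n(n²−1)] = 1 − 6×132 / (8×63) = 1 − 792/504 ≈ -0.571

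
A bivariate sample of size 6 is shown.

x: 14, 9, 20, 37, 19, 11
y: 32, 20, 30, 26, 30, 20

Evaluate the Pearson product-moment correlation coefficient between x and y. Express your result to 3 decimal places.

0.312

n = 6, Σx = 110, Σy = 158, Σx² = 2528, Σy² = 4300, Σxy = 2980
nΣxy − ΣxΣy = 17880 − 17380 = 500
nΣx² − (Σx)² = 15168 − 12100 = 3068; nΣy² − (Σy)² = 25800 − 24964 = 836
r = 500 / √(3068 × 836) = 500 / 1601.5143 ≈ 0.312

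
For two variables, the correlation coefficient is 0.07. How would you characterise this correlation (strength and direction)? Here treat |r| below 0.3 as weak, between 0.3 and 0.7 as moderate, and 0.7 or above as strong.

weak positive

r = 0.07 > 0 so the relationship is positive.
|r| = 0.07, which falls in the weak range.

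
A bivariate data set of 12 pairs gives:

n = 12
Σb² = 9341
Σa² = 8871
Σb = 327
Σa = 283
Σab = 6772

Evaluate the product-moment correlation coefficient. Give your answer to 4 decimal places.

-0.9666

r = (nΣab − ΣaΣb) / √[(nΣa² − (Σa)²)(nΣb² − (Σb)²)]
Numerator: 12×6772 − 283×327 = -11277
Denominator: √[(106452 − 80089)(112092 − 106929)] = √[26363 × 5163] = 11666.7120
r = -11277 / 11666.7120 ≈ -0.9666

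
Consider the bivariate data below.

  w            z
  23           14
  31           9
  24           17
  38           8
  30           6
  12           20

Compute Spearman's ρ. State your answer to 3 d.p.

Rank w: 2, 5, 3, 6, 4, 1
Rank z: 4, 3, 5, 2, 1, 6
d = rank(w) − rank(z): -2, 2, -2, 4, 3, -5; Σd² = 62
ρ = 1 − 6Σd² / [n(n²−1)] = 1 − 6×62 / (6×35) = 1 − 372/210 ≈ -0.771

-0.771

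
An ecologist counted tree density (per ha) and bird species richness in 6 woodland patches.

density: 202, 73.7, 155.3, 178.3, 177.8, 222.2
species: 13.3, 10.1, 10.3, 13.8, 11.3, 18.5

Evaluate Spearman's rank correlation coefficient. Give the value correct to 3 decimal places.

Rank density: 5, 1, 2, 4, 3, 6
Rank species: 4, 1, 2, 5, 3, 6
d = rank(density) − rank(species): 1, 0, 0, -1, 0, 0; Σd² = 2
ρ = 1 − 6Σd² / [n(n²−1)] = 1 − 6×2 / (6×35) = 1 − 12/210 ≈ 0.943

0.943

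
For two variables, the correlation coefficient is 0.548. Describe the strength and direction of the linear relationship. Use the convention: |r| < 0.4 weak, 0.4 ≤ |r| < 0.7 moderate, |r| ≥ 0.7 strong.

r = 0.548 > 0 so the relationship is positive.
|r| = 0.548, which falls in the moderate range.

moderate positive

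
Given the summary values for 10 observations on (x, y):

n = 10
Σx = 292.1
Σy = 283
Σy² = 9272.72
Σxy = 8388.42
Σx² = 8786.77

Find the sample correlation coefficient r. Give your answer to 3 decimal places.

0.215

r = (nΣxy − ΣxΣy) / √[(nΣx² − (Σx)²)(nΣy² − (Σy)²)]
Numerator: 10×8388.42 − 292.1×283 = 1219.9
Denominator: √[(87867.7 − 85322.41)(92727.2 − 80089)] = √[2545.29 × 12638.2] = 5671.6738
r = 1219.9 / 5671.6738 ≈ 0.215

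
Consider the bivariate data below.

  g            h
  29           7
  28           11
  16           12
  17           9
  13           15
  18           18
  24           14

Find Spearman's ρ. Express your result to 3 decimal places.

Rank g: 7, 6, 2, 3, 1, 4, 5
Rank h: 1, 3, 4, 2, 6, 7, 5
d = rank(g) − rank(h): 6, 3, -2, 1, -5, -3, 0; Σd² = 84
ρ = 1 − 6Σd² / [n(n²−1)] = 1 − 6×84 / (7×48) = 1 − 504/336 ≈ -0.500

-0.500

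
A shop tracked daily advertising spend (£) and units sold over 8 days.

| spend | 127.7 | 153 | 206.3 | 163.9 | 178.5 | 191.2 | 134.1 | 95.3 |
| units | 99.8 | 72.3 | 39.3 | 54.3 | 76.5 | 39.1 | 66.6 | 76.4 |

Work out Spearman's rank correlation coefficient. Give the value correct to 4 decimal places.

-0.6667

Rank spend: 2, 4, 8, 5, 6, 7, 3, 1
Rank units: 8, 5, 2, 3, 7, 1, 4, 6
d = rank(spend) − rank(units): -6, -1, 6, 2, -1, 6, -1, -5; Σd² = 140
ρ = 1 − 6Σd² / [n(n²−1)] = 1 − 6×140 / (8×63) = 1 − 840/504 ≈ -0.6667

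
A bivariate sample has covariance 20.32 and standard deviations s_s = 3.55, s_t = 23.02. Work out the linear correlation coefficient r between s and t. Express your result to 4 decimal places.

r = Cov(s,t) / (s_s · s_t) = 20.32 / (3.55 × 23.02)
  = 20.32 / 81.7210 ≈ 0.2487

0.2487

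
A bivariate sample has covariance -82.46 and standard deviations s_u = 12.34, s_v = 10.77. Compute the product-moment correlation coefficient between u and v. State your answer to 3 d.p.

r = Cov(u,v) / (s_u · s_v) = -82.46 / (12.34 × 10.77)
  = -82.46 / 132.9018 ≈ -0.620

-0.620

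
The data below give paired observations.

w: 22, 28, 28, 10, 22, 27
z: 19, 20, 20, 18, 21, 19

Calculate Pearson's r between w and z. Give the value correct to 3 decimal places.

n = 6, Σw = 137, Σz = 117, Σw² = 3365, Σz² = 2287, Σwz = 2693
nΣwz − ΣwΣz = 16158 − 16029 = 129
nΣw² − (Σw)² = 20190 − 18769 = 1421; nΣz² − (Σz)² = 13722 − 13689 = 33
r = 129 / √(1421 × 33) = 129 / 216.5479 ≈ 0.596

0.596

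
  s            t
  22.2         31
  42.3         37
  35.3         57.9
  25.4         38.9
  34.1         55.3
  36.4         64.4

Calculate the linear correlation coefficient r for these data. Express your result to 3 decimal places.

n = 6, Σs = 195.7, Σt = 284.5, Σs² = 6661.15, Σt² = 14401.07, Σst = 9515.12
nΣst − ΣsΣt = 57090.72 − 55676.65 = 1414.07
nΣs² − (Σs)² = 39966.9 − 38298.49 = 1668.41; nΣt² − (Σt)² = 86406.42 − 80940.25 = 5466.17
r = 1414.07 / √(1668.41 × 5466.17) = 1414.07 / 3019.9028 ≈ 0.468

0.468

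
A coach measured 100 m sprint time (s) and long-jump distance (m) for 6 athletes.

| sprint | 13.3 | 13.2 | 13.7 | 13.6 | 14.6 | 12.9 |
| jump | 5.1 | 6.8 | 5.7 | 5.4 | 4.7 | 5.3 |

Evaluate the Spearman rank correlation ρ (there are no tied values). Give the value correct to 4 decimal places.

-0.3143

Rank sprint: 3, 2, 5, 4, 6, 1
Rank jump: 2, 6, 5, 4, 1, 3
d = rank(sprint) − rank(jump): 1, -4, 0, 0, 5, -2; Σd² = 46
ρ = 1 − 6Σd² / [n(n²−1)] = 1 − 6×46 / (6×35) = 1 − 276/210 ≈ -0.3143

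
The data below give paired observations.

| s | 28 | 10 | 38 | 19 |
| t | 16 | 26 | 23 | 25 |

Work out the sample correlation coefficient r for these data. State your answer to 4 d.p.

-0.4955

n = 4, Σs = 95, Σt = 90, Σs² = 2689, Σt² = 2086, Σst = 2057
nΣst − ΣsΣt = 8228 − 8550 = -322
nΣs² − (Σs)² = 10756 − 9025 = 1731; nΣt² − (Σt)² = 8344 − 8100 = 244
r = -322 / √(1731 × 244) = -322 / 649.8954 ≈ -0.4955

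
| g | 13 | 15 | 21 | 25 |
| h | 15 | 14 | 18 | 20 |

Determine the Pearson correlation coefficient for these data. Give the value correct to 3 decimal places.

0.956

n = 4, Σg = 74, Σh = 67, Σg² = 1460, Σh² = 1145, Σgh = 1283
nΣgh − ΣgΣh = 5132 − 4958 = 174
nΣg² − (Σg)² = 5840 − 5476 = 364; nΣh² − (Σh)² = 4580 − 4489 = 91
r = 174 / √(364 × 91) = 174 / 182.0000 ≈ 0.956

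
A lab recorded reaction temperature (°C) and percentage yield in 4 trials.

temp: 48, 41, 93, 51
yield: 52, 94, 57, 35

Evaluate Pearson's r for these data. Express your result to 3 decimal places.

n = 4, Σx = 233, Σy = 238, Σx² = 15235, Σy² = 16014, Σxy = 13436
nΣxy − ΣxΣy = 53744 − 55454 = -1710
nΣx² − (Σx)² = 60940 − 54289 = 6651; nΣy² − (Σy)² = 64056 − 56644 = 7412
r = -1710 / √(6651 × 7412) = -1710 / 7021.1973 ≈ -0.244

-0.244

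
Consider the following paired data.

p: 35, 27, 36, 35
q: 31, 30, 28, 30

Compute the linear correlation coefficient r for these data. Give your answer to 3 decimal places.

n = 4, Σp = 133, Σq = 119, Σp² = 4475, Σq² = 3545, Σpq = 3953
nΣpq − ΣpΣq = 15812 − 15827 = -15
nΣp² − (Σp)² = 17900 − 17689 = 211; nΣq² − (Σq)² = 14180 − 14161 = 19
r = -15 / √(211 × 19) = -15 / 63.3167 ≈ -0.237

-0.237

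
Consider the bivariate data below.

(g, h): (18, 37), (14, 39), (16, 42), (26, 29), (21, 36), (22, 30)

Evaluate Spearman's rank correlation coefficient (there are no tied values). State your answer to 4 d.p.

-0.9429

Rank g: 3, 1, 2, 6, 4, 5
Rank h: 4, 5, 6, 1, 3, 2
d = rank(g) − rank(h): -1, -4, -4, 5, 1, 3; Σd² = 68
ρ = 1 − 6Σd² / [n(n²−1)] = 1 − 6×68 / (6×35) = 1 − 408/210 ≈ -0.9429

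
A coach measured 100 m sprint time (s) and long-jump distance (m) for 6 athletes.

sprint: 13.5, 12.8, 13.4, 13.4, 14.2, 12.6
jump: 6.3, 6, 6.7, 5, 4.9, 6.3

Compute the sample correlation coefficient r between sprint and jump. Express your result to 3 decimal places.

n = 6, Σx = 79.9, Σy = 35.2, Σx² = 1065.61, Σy² = 209.28, Σxy = 467.59
nΣxy − ΣxΣy = 2805.54 − 2812.48 = -6.94
nΣx² − (Σx)² = 6393.66 − 6384.01 = 9.65; nΣy² − (Σy)² = 1255.68 − 1239.04 = 16.64
r = -6.94 / √(9.65 × 16.64) = -6.94 / 12.6719 ≈ -0.548

-0.548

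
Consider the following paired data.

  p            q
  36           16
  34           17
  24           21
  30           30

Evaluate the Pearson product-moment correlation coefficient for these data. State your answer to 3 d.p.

-0.454

n = 4, Σp = 124, Σq = 84, Σp² = 3928, Σq² = 1886, Σpq = 2558
nΣpq − ΣpΣq = 10232 − 10416 = -184
nΣp² − (Σp)² = 15712 − 15376 = 336; nΣq² − (Σq)² = 7544 − 7056 = 488
r = -184 / √(336 × 488) = -184 / 404.9296 ≈ -0.454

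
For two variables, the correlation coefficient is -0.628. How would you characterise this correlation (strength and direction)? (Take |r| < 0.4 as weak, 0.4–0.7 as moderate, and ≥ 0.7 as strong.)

moderate negative

r = -0.628 < 0 so the relationship is negative.
|r| = 0.628, which falls in the moderate range.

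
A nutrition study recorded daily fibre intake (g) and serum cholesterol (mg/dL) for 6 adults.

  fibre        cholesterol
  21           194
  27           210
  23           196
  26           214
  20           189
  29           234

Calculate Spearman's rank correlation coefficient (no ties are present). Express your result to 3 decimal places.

Rank fibre: 2, 5, 3, 4, 1, 6
Rank cholesterol: 2, 4, 3, 5, 1, 6
d = rank(fibre) − rank(cholesterol): 0, 1, 0, -1, 0, 0; Σd² = 2
ρ = 1 − 6Σd² / [n(n²−1)] = 1 − 6×2 / (6×35) = 1 − 12/210 ≈ 0.943

0.943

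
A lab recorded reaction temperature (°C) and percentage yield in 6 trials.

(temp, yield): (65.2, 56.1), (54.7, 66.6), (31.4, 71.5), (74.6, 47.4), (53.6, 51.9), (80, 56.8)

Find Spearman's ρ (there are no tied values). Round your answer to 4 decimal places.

Rank temp: 4, 3, 1, 5, 2, 6
Rank yield: 3, 5, 6, 1, 2, 4
d = rank(temp) − rank(yield): 1, -2, -5, 4, 0, 2; Σd² = 50
ρ = 1 − 6Σd² / [n(n²−1)] = 1 − 6×50 / (6×35) = 1 − 300/210 ≈ -0.4286

-0.4286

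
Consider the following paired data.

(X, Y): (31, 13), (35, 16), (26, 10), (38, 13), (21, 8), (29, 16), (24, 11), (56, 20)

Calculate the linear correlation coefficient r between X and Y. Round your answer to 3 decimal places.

0.860

n = 8, ΣX = 260, ΣY = 107, ΣX² = 9300, ΣY² = 1535, ΣXY = 3733
nΣXY − ΣXΣY = 29864 − 27820 = 2044
nΣX² − (ΣX)² = 74400 − 67600 = 6800; nΣY² − (ΣY)² = 12280 − 11449 = 831
r = 2044 / √(6800 × 831) = 2044 / 2377.1411 ≈ 0.860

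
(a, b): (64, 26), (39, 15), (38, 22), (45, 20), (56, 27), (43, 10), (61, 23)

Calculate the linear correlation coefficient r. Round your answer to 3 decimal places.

n = 7, Σa = 346, Σb = 143, Σa² = 17792, Σb² = 3143, Σab = 7330
nΣab − ΣaΣb = 51310 − 49478 = 1832
nΣa² − (Σa)² = 124544 − 119716 = 4828; nΣb² − (Σb)² = 22001 − 20449 = 1552
r = 1832 / √(4828 × 1552) = 1832 / 2737.3447 ≈ 0.669

0.669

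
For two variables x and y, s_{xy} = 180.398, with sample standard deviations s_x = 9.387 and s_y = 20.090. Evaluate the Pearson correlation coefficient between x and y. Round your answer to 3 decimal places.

r = Cov(x,y) / (s_x · s_y) = 180.398 / (9.387 × 20.090)
  = 180.398 / 188.5848 ≈ 0.957

0.957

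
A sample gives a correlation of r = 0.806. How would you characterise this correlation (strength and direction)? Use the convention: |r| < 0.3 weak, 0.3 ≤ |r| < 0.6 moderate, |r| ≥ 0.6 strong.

r = 0.806 > 0 so the relationship is positive.
|r| = 0.806, which falls in the strong range.

strong positive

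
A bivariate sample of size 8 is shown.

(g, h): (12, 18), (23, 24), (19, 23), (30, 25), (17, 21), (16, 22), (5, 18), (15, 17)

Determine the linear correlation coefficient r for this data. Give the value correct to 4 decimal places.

0.8432

n = 8, Σg = 137, Σh = 168, Σg² = 2729, Σh² = 3592, Σgh = 3009
nΣgh − ΣgΣh = 24072 − 23016 = 1056
nΣg² − (Σg)² = 21832 − 18769 = 3063; nΣh² − (Σh)² = 28736 − 28224 = 512
r = 1056 / √(3063 × 512) = 1056 / 1252.3003 ≈ 0.8432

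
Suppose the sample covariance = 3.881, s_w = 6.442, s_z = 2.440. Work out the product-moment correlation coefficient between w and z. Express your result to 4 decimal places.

r = Cov(w,z) / (s_w · s_z) = 3.881 / (6.442 × 2.440)
  = 3.881 / 15.7185 ≈ 0.2469

0.2469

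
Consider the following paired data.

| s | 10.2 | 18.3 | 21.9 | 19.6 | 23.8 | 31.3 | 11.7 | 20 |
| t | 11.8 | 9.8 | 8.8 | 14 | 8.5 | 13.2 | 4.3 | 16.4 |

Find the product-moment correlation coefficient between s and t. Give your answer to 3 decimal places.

0.334

n = 8, Σs = 156.8, Σt = 86.8, Σs² = 3385.72, Σt² = 1042.66, Σst = 1760.59
nΣst − ΣsΣt = 14084.72 − 13610.24 = 474.48
nΣs² − (Σs)² = 27085.76 − 24586.24 = 2499.52; nΣt² − (Σt)² = 8341.28 − 7534.24 = 807.04
r = 474.48 / √(2499.52 × 807.04) = 474.48 / 1420.2861 ≈ 0.334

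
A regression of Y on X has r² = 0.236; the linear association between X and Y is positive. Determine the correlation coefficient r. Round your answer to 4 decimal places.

0.4858

|r| = √0.236 = 0.4858
The association is positive, so r = 0.4858.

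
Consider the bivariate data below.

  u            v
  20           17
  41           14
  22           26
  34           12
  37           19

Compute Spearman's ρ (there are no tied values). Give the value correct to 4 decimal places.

-0.3000

Rank u: 1, 5, 2, 3, 4
Rank v: 3, 2, 5, 1, 4
d = rank(u) − rank(v): -2, 3, -3, 2, 0; Σd² = 26
ρ = 1 − 6Σd² / [n(n²−1)] = 1 − 6×26 / (5×24) = 1 − 156/120 ≈ -0.3000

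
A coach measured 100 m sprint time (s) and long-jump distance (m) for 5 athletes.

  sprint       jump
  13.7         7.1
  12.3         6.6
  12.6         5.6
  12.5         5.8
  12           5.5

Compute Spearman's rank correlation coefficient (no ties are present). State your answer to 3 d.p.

0.600

Rank sprint: 5, 2, 4, 3, 1
Rank jump: 5, 4, 2, 3, 1
d = rank(sprint) − rank(jump): 0, -2, 2, 0, 0; Σd² = 8
ρ = 1 − 6Σd² / [n(n²−1)] = 1 − 6×8 / (5×24) = 1 − 48/120 ≈ 0.600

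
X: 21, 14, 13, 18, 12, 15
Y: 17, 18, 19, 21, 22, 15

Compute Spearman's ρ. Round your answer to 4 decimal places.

-0.5429

Rank X: 6, 3, 2, 5, 1, 4
Rank Y: 2, 3, 4, 5, 6, 1
d = rank(X) − rank(Y): 4, 0, -2, 0, -5, 3; Σd² = 54
ρ = 1 − 6Σd² / [n(n²−1)] = 1 − 6×54 / (6×35) = 1 − 324/210 ≈ -0.5429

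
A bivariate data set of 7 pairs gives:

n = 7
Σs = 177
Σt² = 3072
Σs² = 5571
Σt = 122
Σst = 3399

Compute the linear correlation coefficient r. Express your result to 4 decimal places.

0.3086

r = (nΣst − ΣsΣt) / √[(nΣs² − (Σs)²)(nΣt² − (Σt)²)]
Numerator: 7×3399 − 177×122 = 2199
Denominator: √[(38997 − 31329)(21504 − 14884)] = √[7668 × 6620] = 7124.7568
r = 2199 / 7124.7568 ≈ 0.3086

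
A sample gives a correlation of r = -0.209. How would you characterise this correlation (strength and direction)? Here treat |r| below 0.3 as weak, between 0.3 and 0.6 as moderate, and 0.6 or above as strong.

weak negative

r = -0.209 < 0 so the relationship is negative.
|r| = 0.209, which falls in the weak range.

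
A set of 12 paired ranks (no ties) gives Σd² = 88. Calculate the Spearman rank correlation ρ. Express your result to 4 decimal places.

0.6923

ρ = 1 − 6Σd² / [n(n²−1)] = 1 − 6×88 / (12×143)
  = 1 − 528/1716 = 1 − 0.30769 ≈ 0.6923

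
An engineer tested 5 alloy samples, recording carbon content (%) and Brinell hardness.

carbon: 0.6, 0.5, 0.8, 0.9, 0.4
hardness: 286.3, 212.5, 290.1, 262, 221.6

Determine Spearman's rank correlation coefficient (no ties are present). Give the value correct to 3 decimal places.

0.600

Rank carbon: 3, 2, 4, 5, 1
Rank hardness: 4, 1, 5, 3, 2
d = rank(carbon) − rank(hardness): -1, 1, -1, 2, -1; Σd² = 8
ρ = 1 − 6Σd² / [n(n²−1)] = 1 − 6×8 / (5×24) = 1 − 48/120 ≈ 0.600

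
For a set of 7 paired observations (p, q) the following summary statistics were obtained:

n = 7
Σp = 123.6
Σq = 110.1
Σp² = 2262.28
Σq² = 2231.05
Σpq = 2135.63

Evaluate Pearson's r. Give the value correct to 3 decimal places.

0.959

r = (nΣpq − ΣpΣq) / √[(nΣp² − (Σp)²)(nΣq² − (Σq)²)]
Numerator: 7×2135.63 − 123.6×110.1 = 1341.05
Denominator: √[(15835.96 − 15276.96)(15617.35 − 12122.01)] = √[559 × 3495.34] = 1397.8180
r = 1341.05 / 1397.8180 ≈ 0.959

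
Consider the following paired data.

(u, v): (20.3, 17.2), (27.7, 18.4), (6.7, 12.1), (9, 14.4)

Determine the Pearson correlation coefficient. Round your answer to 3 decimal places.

n = 4, Σu = 63.7, Σv = 62.1, Σu² = 1305.27, Σv² = 988.17, Σuv = 1069.51
nΣuv − ΣuΣv = 4278.04 − 3955.77 = 322.27
nΣu² − (Σu)² = 5221.08 − 4057.69 = 1163.39; nΣv² − (Σv)² = 3952.68 − 3856.41 = 96.27
r = 322.27 / √(1163.39 × 96.27) = 322.27 / 334.6633 ≈ 0.963

0.963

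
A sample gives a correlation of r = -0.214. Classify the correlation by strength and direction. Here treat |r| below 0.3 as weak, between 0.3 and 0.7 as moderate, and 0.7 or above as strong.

r = -0.214 < 0 so the relationship is negative.
|r| = 0.214, which falls in the weak range.

weak negative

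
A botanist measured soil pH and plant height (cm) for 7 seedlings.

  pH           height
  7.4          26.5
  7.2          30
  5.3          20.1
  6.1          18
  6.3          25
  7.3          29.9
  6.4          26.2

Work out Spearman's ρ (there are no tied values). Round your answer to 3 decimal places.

Rank pH: 7, 5, 1, 2, 3, 6, 4
Rank height: 5, 7, 2, 1, 3, 6, 4
d = rank(pH) − rank(height): 2, -2, -1, 1, 0, 0, 0; Σd² = 10
ρ = 1 − 6Σd² / [n(n²−1)] = 1 − 6×10 / (7×48) = 1 − 60/336 ≈ 0.821

0.821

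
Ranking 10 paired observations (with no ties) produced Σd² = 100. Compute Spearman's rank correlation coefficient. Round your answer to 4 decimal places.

0.3939

ρ = 1 − 6Σd² / [n(n²−1)] = 1 − 6×100 / (10×99)
  = 1 − 600/990 = 1 − 0.60606 ≈ 0.3939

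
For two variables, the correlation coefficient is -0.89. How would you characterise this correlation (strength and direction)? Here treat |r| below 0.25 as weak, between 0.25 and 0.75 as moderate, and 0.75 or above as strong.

strong negative

r = -0.89 < 0 so the relationship is negative.
|r| = 0.89, which falls in the strong range.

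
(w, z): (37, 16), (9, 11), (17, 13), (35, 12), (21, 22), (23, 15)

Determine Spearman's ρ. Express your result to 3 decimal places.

Rank w: 6, 1, 2, 5, 3, 4
Rank z: 5, 1, 3, 2, 6, 4
d = rank(w) − rank(z): 1, 0, -1, 3, -3, 0; Σd² = 20
ρ = 1 − 6Σd² / [n(n²−1)] = 1 − 6×20 / (6×35) = 1 − 120/210 ≈ 0.429

0.429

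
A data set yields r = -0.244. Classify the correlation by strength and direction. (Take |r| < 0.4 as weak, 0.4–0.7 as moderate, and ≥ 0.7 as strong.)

weak negative

r = -0.244 < 0 so the relationship is negative.
|r| = 0.244, which falls in the weak range.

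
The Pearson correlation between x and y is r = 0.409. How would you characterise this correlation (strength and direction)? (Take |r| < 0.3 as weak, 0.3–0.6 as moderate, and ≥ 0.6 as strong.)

moderate positive

r = 0.409 > 0 so the relationship is positive.
|r| = 0.409, which falls in the moderate range.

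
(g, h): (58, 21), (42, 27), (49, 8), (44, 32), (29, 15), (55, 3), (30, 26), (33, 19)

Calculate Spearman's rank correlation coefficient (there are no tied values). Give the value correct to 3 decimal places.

-0.190

Rank g: 8, 4, 6, 5, 1, 7, 2, 3
Rank h: 5, 7, 2, 8, 3, 1, 6, 4
d = rank(g) − rank(h): 3, -3, 4, -3, -2, 6, -4, -1; Σd² = 100
ρ = 1 − 6Σd² / [n(n²−1)] = 1 − 6×100 / (8×63) = 1 − 600/504 ≈ -0.190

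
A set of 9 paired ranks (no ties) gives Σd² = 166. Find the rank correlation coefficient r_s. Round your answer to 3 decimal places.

-0.383

ρ = 1 − 6Σd² / [n(n²−1)] = 1 − 6×166 / (9×80)
  = 1 − 996/720 = 1 − 1.3833 ≈ -0.383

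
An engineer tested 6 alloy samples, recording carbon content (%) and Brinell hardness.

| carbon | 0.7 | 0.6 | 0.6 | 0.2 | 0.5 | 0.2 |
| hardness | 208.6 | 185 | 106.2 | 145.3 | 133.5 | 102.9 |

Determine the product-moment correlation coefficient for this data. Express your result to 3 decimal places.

n = 6, Σx = 2.8, Σy = 881.5, Σx² = 1.54, Σy² = 138540.15, Σxy = 437.13
nΣxy − ΣxΣy = 2622.78 − 2468.2 = 154.58
nΣx² − (Σx)² = 9.24 − 7.84 = 1.4; nΣy² − (Σy)² = 831240.9 − 777042.25 = 54198.65
r = 154.58 / √(1.4 × 54198.65) = 154.58 / 275.4598 ≈ 0.561

0.561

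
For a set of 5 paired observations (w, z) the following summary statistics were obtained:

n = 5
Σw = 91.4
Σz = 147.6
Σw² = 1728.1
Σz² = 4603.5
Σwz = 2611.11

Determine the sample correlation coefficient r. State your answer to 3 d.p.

r = (nΣwz − ΣwΣz) / √[(nΣw² − (Σw)²)(nΣz² − (Σz)²)]
Numerator: 5×2611.11 − 91.4×147.6 = -435.09
Denominator: √[(8640.5 − 8353.96)(23017.5 − 21785.76)] = √[286.54 × 1231.74] = 594.0899
r = -435.09 / 594.0899 ≈ -0.732

-0.732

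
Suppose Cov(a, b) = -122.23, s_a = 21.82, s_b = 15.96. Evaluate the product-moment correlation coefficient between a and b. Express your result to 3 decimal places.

r = Cov(a,b) / (s_a · s_b) = -122.23 / (21.82 × 15.96)
  = -122.23 / 348.2472 ≈ -0.351

-0.351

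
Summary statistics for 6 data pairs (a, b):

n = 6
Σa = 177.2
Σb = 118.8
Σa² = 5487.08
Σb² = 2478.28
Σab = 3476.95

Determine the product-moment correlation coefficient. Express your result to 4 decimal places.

r = (nΣab − ΣaΣb) / √[(nΣa² − (Σa)²)(nΣb² − (Σb)²)]
Numerator: 6×3476.95 − 177.2×118.8 = -189.66
Denominator: √[(32922.48 − 31399.84)(14869.68 − 14113.44)] = √[1522.64 × 756.24] = 1073.0710
r = -189.66 / 1073.0710 ≈ -0.1767

-0.1767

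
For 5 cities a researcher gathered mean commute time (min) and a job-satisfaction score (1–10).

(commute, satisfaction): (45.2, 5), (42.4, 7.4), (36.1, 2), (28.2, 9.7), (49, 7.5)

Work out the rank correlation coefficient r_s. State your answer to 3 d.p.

-0.100

Rank commute: 4, 3, 2, 1, 5
Rank satisfaction: 2, 3, 1, 5, 4
d = rank(commute) − rank(satisfaction): 2, 0, 1, -4, 1; Σd² = 22
ρ = 1 − 6Σd² / [n(n²−1)] = 1 − 6×22 / (5×24) = 1 − 132/120 ≈ -0.100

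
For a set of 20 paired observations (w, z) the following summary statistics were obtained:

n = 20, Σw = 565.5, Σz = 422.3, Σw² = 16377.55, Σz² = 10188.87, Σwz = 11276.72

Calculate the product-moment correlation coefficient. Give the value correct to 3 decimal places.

r = (nΣwz − ΣwΣz) / √[(nΣw² − (Σw)²)(nΣz² − (Σz)²)]
Numerator: 20×11276.72 − 565.5×422.3 = -13276.25
Denominator: √[(327551 − 319790.25)(203777.4 − 178337.29)] = √[7760.75 × 25440.11] = 14051.1328
r = -13276.25 / 14051.1328 ≈ -0.945

-0.945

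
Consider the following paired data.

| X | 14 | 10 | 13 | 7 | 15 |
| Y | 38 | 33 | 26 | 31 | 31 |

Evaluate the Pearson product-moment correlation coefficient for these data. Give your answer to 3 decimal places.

n = 5, ΣX = 59, ΣY = 159, ΣX² = 739, ΣY² = 5131, ΣXY = 1882
nΣXY − ΣXΣY = 9410 − 9381 = 29
nΣX² − (ΣX)² = 3695 − 3481 = 214; nΣY² − (ΣY)² = 25655 − 25281 = 374
r = 29 / √(214 × 374) = 29 / 282.9063 ≈ 0.103

0.103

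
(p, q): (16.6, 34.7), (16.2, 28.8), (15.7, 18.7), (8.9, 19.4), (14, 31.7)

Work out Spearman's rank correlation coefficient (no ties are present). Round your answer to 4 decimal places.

Rank p: 5, 4, 3, 1, 2
Rank q: 5, 3, 1, 2, 4
d = rank(p) − rank(q): 0, 1, 2, -1, -2; Σd² = 10
ρ = 1 − 6Σd² / [n(n²−1)] = 1 − 6×10 / (5×24) = 1 − 60/120 ≈ 0.5000

0.5000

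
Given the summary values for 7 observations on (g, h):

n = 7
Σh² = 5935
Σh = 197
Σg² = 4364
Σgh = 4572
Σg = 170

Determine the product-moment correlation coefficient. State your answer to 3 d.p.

-0.700

r = (nΣgh − ΣgΣh) / √[(nΣg² − (Σg)²)(nΣh² − (Σh)²)]
Numerator: 7×4572 − 170×197 = -1486
Denominator: √[(30548 − 28900)(41545 − 38809)] = √[1648 × 2736] = 2123.4237
r = -1486 / 2123.4237 ≈ -0.700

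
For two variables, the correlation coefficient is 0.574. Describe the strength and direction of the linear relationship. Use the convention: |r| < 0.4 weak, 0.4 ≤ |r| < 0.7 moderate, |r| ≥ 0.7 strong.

moderate positive

r = 0.574 > 0 so the relationship is positive.
|r| = 0.574, which falls in the moderate range.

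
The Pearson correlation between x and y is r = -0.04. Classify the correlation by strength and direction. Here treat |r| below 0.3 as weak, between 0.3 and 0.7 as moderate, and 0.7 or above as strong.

weak negative

r = -0.04 < 0 so the relationship is negative.
|r| = 0.04, which falls in the weak range.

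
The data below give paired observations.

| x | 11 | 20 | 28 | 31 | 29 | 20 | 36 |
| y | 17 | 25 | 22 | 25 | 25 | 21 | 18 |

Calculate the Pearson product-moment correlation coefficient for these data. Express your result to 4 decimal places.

n = 7, Σx = 175, Σy = 153, Σx² = 4803, Σy² = 3413, Σxy = 3871
nΣxy − ΣxΣy = 27097 − 26775 = 322
nΣx² − (Σx)² = 33621 − 30625 = 2996; nΣy² − (Σy)² = 23891 − 23409 = 482
r = 322 / √(2996 × 482) = 322 / 1201.6955 ≈ 0.2680

0.2680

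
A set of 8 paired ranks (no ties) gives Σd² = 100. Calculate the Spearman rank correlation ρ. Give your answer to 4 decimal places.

-0.1905

ρ = 1 − 6Σd² / [n(n²−1)] = 1 − 6×100 / (8×63)
  = 1 − 600/504 = 1 − 1.19048 ≈ -0.1905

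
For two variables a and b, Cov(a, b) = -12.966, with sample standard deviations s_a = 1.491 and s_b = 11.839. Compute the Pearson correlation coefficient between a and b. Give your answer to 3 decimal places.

-0.735

r = Cov(a,b) / (s_a · s_b) = -12.966 / (1.491 × 11.839)
  = -12.966 / 17.6519 ≈ -0.735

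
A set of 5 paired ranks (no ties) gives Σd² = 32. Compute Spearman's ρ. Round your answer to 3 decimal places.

-0.600

ρ = 1 − 6Σd² / [n(n²−1)] = 1 − 6×32 / (5×24)
  = 1 − 192/120 = 1 − 1.6000 ≈ -0.600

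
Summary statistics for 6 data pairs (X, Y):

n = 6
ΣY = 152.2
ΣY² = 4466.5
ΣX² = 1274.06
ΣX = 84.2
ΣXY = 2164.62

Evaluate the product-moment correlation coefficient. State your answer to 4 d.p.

r = (nΣXY − ΣXΣY) / √[(nΣX² − (ΣX)²)(nΣY² − (ΣY)²)]
Numerator: 6×2164.62 − 84.2×152.2 = 172.48
Denominator: √[(7644.36 − 7089.64)(26799 − 23164.84)] = √[554.72 × 3634.16] = 1419.8385
r = 172.48 / 1419.8385 ≈ 0.1215

0.1215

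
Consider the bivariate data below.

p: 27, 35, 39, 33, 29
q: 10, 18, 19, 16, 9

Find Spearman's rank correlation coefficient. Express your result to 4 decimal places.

0.9000

Rank p: 1, 4, 5, 3, 2
Rank q: 2, 4, 5, 3, 1
d = rank(p) − rank(q): -1, 0, 0, 0, 1; Σd² = 2
ρ = 1 − 6Σd² / [n(n²−1)] = 1 − 6×2 / (5×24) = 1 − 12/120 ≈ 0.9000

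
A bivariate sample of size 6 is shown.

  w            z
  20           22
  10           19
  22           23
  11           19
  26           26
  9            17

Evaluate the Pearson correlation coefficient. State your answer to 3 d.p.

0.976

n = 6, Σw = 98, Σz = 126, Σw² = 1862, Σz² = 2700, Σwz = 2174
nΣwz − ΣwΣz = 13044 − 12348 = 696
nΣw² − (Σw)² = 11172 − 9604 = 1568; nΣz² − (Σz)² = 16200 − 15876 = 324
r = 696 / √(1568 × 324) = 696 / 712.7636 ≈ 0.976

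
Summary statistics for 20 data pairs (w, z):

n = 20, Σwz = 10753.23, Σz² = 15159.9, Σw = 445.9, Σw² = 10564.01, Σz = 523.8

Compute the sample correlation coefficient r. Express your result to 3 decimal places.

r = (nΣwz − ΣwΣz) / √[(nΣw² − (Σw)²)(nΣz² − (Σz)²)]
Numerator: 20×10753.23 − 445.9×523.8 = -18497.82
Denominator: √[(211280.2 − 198826.81)(303198 − 274366.44)] = √[12453.39 × 28831.56] = 18948.6322
r = -18497.82 / 18948.6322 ≈ -0.976

-0.976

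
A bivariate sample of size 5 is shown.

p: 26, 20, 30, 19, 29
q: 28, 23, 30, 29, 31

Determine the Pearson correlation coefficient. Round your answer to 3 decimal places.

0.652

n = 5, Σp = 124, Σq = 141, Σp² = 3178, Σq² = 4015, Σpq = 3538
nΣpq − ΣpΣq = 17690 − 17484 = 206
nΣp² − (Σp)² = 15890 − 15376 = 514; nΣq² − (Σq)² = 20075 − 19881 = 194
r = 206 / √(514 × 194) = 206 / 315.7784 ≈ 0.652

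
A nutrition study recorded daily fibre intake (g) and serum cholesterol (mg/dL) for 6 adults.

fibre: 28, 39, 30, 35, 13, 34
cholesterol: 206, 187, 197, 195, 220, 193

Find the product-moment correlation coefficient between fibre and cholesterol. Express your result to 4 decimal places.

n = 6, Σx = 179, Σy = 1198, Σx² = 5755, Σy² = 239888, Σxy = 35218
nΣxy − ΣxΣy = 211308 − 214442 = -3134
nΣx² − (Σx)² = 34530 − 32041 = 2489; nΣy² − (Σy)² = 1439328 − 1435204 = 4124
r = -3134 / √(2489 × 4124) = -3134 / 3203.8471 ≈ -0.9782

-0.9782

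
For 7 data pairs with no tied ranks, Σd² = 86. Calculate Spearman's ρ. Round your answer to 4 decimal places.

ρ = 1 − 6Σd² / [n(n²−1)] = 1 − 6×86 / (7×48)
  = 1 − 516/336 = 1 − 1.53571 ≈ -0.5357

-0.5357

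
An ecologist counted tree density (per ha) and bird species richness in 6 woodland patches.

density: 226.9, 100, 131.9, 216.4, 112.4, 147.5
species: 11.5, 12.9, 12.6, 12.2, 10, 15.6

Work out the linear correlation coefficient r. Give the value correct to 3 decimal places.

n = 6, Σx = 935.1, Σy = 74.8, Σx² = 160100.19, Σy² = 949.62, Σxy = 11626.37
nΣxy − ΣxΣy = 69758.22 − 69945.48 = -187.26
nΣx² − (Σx)² = 960601.14 − 874412.01 = 86189.13; nΣy² − (Σy)² = 5697.72 − 5595.04 = 102.68
r = -187.26 / √(86189.13 × 102.68) = -187.26 / 2974.8781 ≈ -0.063

-0.063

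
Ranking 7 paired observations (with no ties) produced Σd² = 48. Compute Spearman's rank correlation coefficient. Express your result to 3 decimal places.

ρ = 1 − 6Σd² / [n(n²−1)] = 1 − 6×48 / (7×48)
  = 1 − 288/336 = 1 − 0.8571 ≈ 0.143

0.143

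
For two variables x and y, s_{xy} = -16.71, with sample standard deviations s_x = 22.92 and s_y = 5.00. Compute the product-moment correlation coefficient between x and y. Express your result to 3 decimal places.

-0.146

r = Cov(x,y) / (s_x · s_y) = -16.71 / (22.92 × 5.00)
  = -16.71 / 114.6000 ≈ -0.146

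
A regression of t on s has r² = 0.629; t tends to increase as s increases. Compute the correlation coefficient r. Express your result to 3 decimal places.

0.793

|r| = √0.629 = 0.793
The association is positive, so r = 0.793.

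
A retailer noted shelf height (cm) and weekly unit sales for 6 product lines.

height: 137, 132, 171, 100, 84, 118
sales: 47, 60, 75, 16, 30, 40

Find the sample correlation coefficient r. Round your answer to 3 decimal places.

n = 6, Σx = 742, Σy = 268, Σx² = 96414, Σy² = 14190, Σxy = 36024
nΣxy − ΣxΣy = 216144 − 198856 = 17288
nΣx² − (Σx)² = 578484 − 550564 = 27920; nΣy² − (Σy)² = 85140 − 71824 = 13316
r = 17288 / √(27920 × 13316) = 17288 / 19281.6680 ≈ 0.897

0.897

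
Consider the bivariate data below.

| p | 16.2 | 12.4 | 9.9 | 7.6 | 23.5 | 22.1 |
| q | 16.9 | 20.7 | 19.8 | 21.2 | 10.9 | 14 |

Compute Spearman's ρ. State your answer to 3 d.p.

Rank p: 4, 3, 2, 1, 6, 5
Rank q: 3, 5, 4, 6, 1, 2
d = rank(p) − rank(q): 1, -2, -2, -5, 5, 3; Σd² = 68
ρ = 1 − 6Σd² / [n(n²−1)] = 1 − 6×68 / (6×35) = 1 − 408/210 ≈ -0.943

-0.943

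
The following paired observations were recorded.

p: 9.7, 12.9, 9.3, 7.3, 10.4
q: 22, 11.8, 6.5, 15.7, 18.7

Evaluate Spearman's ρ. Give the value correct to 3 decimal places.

0.100

Rank p: 3, 5, 2, 1, 4
Rank q: 5, 2, 1, 3, 4
d = rank(p) − rank(q): -2, 3, 1, -2, 0; Σd² = 18
ρ = 1 − 6Σd² / [n(n²−1)] = 1 − 6×18 / (5×24) = 1 − 108/120 ≈ 0.100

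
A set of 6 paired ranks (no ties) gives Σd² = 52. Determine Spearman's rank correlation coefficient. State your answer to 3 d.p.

ρ = 1 − 6Σd² / [n(n²−1)] = 1 − 6×52 / (6×35)
  = 1 − 312/210 = 1 − 1.4857 ≈ -0.486

-0.486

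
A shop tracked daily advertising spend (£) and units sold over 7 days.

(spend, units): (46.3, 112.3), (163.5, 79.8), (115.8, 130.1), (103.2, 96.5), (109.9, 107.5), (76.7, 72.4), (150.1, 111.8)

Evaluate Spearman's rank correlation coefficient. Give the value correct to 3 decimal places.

0.000

Rank spend: 1, 7, 5, 3, 4, 2, 6
Rank units: 6, 2, 7, 3, 4, 1, 5
d = rank(spend) − rank(units): -5, 5, -2, 0, 0, 1, 1; Σd² = 56
ρ = 1 − 6Σd² / [n(n²−1)] = 1 − 6×56 / (7×48) = 1 − 336/336 ≈ 0.000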